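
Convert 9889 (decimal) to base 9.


Divide by 9 repeatedly:
9889 ÷ 9 = 1098 remainder 7
1098 ÷ 9 = 122 remainder 0
122 ÷ 9 = 13 remainder 5
13 ÷ 9 = 1 remainder 4
1 ÷ 9 = 0 remainder 1
Reading remainders bottom-up:
= 14507


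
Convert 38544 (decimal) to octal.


Divide by 8 repeatedly:
38544 ÷ 8 = 4818 remainder 0
4818 ÷ 8 = 602 remainder 2
602 ÷ 8 = 75 remainder 2
75 ÷ 8 = 9 remainder 3
9 ÷ 8 = 1 remainder 1
1 ÷ 8 = 0 remainder 1
Reading remainders bottom-up:
= 0o113220


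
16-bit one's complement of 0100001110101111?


Original: 0100001110101111
Invert all bits:
  bit 0: 0 → 1
  bit 1: 1 → 0
  bit 2: 0 → 1
  bit 3: 0 → 1
  bit 4: 0 → 1
  bit 5: 0 → 1
  bit 6: 1 → 0
  bit 7: 1 → 0
  bit 8: 1 → 0
  bit 9: 0 → 1
  bit 10: 1 → 0
  bit 11: 0 → 1
  bit 12: 1 → 0
  bit 13: 1 → 0
  bit 14: 1 → 0
  bit 15: 1 → 0
= 1011110001010000


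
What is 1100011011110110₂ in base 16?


Group into 4-bit nibbles: 1100011011110110
  1100 = C
  0110 = 6
  1111 = F
  0110 = 6
= 0xC6F6


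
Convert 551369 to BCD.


Each digit → 4-bit binary:
  5 → 0101
  5 → 0101
  1 → 0001
  3 → 0011
  6 → 0110
  9 → 1001
= 0101 0101 0001 0011 0110 1001


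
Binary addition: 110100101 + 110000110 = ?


Align and add column by column (LSB to MSB, carry propagating):
  0110100101
+ 0110000110
  ----------
  col 0: 1 + 0 + 0 (carry in) = 1 → bit 1, carry out 0
  col 1: 0 + 1 + 0 (carry in) = 1 → bit 1, carry out 0
  col 2: 1 + 1 + 0 (carry in) = 2 → bit 0, carry out 1
  col 3: 0 + 0 + 1 (carry in) = 1 → bit 1, carry out 0
  col 4: 0 + 0 + 0 (carry in) = 0 → bit 0, carry out 0
  col 5: 1 + 0 + 0 (carry in) = 1 → bit 1, carry out 0
  col 6: 0 + 0 + 0 (carry in) = 0 → bit 0, carry out 0
  col 7: 1 + 1 + 0 (carry in) = 2 → bit 0, carry out 1
  col 8: 1 + 1 + 1 (carry in) = 3 → bit 1, carry out 1
  col 9: 0 + 0 + 1 (carry in) = 1 → bit 1, carry out 0
Reading bits MSB→LSB: 1100101011
Strip leading zeros: 1100101011
= 1100101011


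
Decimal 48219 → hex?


Divide by 16 repeatedly:
48219 ÷ 16 = 3013 remainder 11 (B)
3013 ÷ 16 = 188 remainder 5 (5)
188 ÷ 16 = 11 remainder 12 (C)
11 ÷ 16 = 0 remainder 11 (B)
Reading remainders bottom-up:
= 0xBC5B


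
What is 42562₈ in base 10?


Positional values:
Position 0: 2 × 8^0 = 2
Position 1: 6 × 8^1 = 48
Position 2: 5 × 8^2 = 320
Position 3: 2 × 8^3 = 1024
Position 4: 4 × 8^4 = 16384
Sum = 2 + 48 + 320 + 1024 + 16384
= 17778


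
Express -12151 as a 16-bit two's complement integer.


Original: 0010111101110111
Step 1 - Invert all bits: 1101000010001000
Step 2 - Add 1: 1101000010001000 + 1
= 1101000010001001 (represents -12151)


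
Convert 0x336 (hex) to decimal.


Positional values:
Position 0: 6 × 16^0 = 6 × 1 = 6
Position 1: 3 × 16^1 = 3 × 16 = 48
Position 2: 3 × 16^2 = 3 × 256 = 768
Sum = 6 + 48 + 768
= 822


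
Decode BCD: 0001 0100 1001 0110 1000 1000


Each 4-bit group → digit:
  0001 → 1
  0100 → 4
  1001 → 9
  0110 → 6
  1000 → 8
  1000 → 8
= 149688


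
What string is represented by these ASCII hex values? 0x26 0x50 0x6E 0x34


Codes (hex): 0x26 0x50 0x6E 0x34
Per-code ASCII lookup:
  0x26 = 38  (special character) → '&'
  0x50 = 80  (range 65-90: uppercase, 80 - 65 = 15) → 'P'
  0x6E = 110  (range 97-122: lowercase, 110 - 97 = 13) → 'n'
  0x34 = 52  (range 48-57: digits, 52 - 48 = 4) → '4'
= '&Pn4'


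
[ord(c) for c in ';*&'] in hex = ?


String: ';*&'  (3 characters)
Per-character ASCII lookup:
  ';': special character: ';' = 59 → 0x3B
  '*': special character: '*' = 42 → 0x2A
  '&': special character: '&' = 38 → 0x26
= 0x3B 0x2A 0x26


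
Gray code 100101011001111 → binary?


Gray code: 100101011001111
MSB stays the same: 1
Each subsequent bit = prev_binary XOR current_gray:
  B[1] = 1 XOR 0 = 1
  B[2] = 1 XOR 0 = 1
  B[3] = 1 XOR 1 = 0
  B[4] = 0 XOR 0 = 0
  B[5] = 0 XOR 1 = 1
  B[6] = 1 XOR 0 = 1
  B[7] = 1 XOR 1 = 0
  B[8] = 0 XOR 1 = 1
  B[9] = 1 XOR 0 = 1
  B[10] = 1 XOR 0 = 1
  B[11] = 1 XOR 1 = 0
  B[12] = 0 XOR 1 = 1
  B[13] = 1 XOR 1 = 0
  B[14] = 0 XOR 1 = 1
= 111001101110101 (29557 decimal)


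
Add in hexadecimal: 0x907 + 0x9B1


Align and add column by column (LSB to MSB, each column mod 16 with carry):
  0907
+ 09B1
  ----
  col 0: 7(7) + 1(1) + 0 (carry in) = 8 → 8(8), carry out 0
  col 1: 0(0) + B(11) + 0 (carry in) = 11 → B(11), carry out 0
  col 2: 9(9) + 9(9) + 0 (carry in) = 18 → 2(2), carry out 1
  col 3: 0(0) + 0(0) + 1 (carry in) = 1 → 1(1), carry out 0
Reading digits MSB→LSB: 12B8
Strip leading zeros: 12B8
= 0x12B8


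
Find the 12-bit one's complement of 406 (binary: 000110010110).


Original: 000110010110
Invert all bits:
  bit 0: 0 → 1
  bit 1: 0 → 1
  bit 2: 0 → 1
  bit 3: 1 → 0
  bit 4: 1 → 0
  bit 5: 0 → 1
  bit 6: 0 → 1
  bit 7: 1 → 0
  bit 8: 0 → 1
  bit 9: 1 → 0
  bit 10: 1 → 0
  bit 11: 0 → 1
= 111001101001


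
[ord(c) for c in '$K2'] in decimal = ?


String: '$K2'  (3 characters)
Per-character ASCII lookup:
  '$': special character: '$' = 36
  'K': uppercase starts at 65: 'K' = 65 + 10 = 75
  '2': digits start at 48: '2' = 48 + 2 = 50
= 36 75 50


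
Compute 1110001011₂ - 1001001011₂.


Align and subtract column by column (LSB to MSB, borrowing when needed):
  1110001011
- 1001001011
  ----------
  col 0: (1 - 0 borrow-in) - 1 → 1 - 1 = 0, borrow out 0
  col 1: (1 - 0 borrow-in) - 1 → 1 - 1 = 0, borrow out 0
  col 2: (0 - 0 borrow-in) - 0 → 0 - 0 = 0, borrow out 0
  col 3: (1 - 0 borrow-in) - 1 → 1 - 1 = 0, borrow out 0
  col 4: (0 - 0 borrow-in) - 0 → 0 - 0 = 0, borrow out 0
  col 5: (0 - 0 borrow-in) - 0 → 0 - 0 = 0, borrow out 0
  col 6: (0 - 0 borrow-in) - 1 → borrow from next column: (0+2) - 1 = 1, borrow out 1
  col 7: (1 - 1 borrow-in) - 0 → 0 - 0 = 0, borrow out 0
  col 8: (1 - 0 borrow-in) - 0 → 1 - 0 = 1, borrow out 0
  col 9: (1 - 0 borrow-in) - 1 → 1 - 1 = 0, borrow out 0
Reading bits MSB→LSB: 0101000000
Strip leading zeros: 101000000
= 101000000


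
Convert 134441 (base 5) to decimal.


Positional values (base 5):
  1 × 5^0 = 1 × 1 = 1
  4 × 5^1 = 4 × 5 = 20
  4 × 5^2 = 4 × 25 = 100
  4 × 5^3 = 4 × 125 = 500
  3 × 5^4 = 3 × 625 = 1875
  1 × 5^5 = 1 × 3125 = 3125
Sum = 1 + 20 + 100 + 500 + 1875 + 3125
= 5621


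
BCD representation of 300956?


Each digit → 4-bit binary:
  3 → 0011
  0 → 0000
  0 → 0000
  9 → 1001
  5 → 0101
  6 → 0110
= 0011 0000 0000 1001 0101 0110


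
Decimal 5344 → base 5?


Divide by 5 repeatedly:
5344 ÷ 5 = 1068 remainder 4
1068 ÷ 5 = 213 remainder 3
213 ÷ 5 = 42 remainder 3
42 ÷ 5 = 8 remainder 2
8 ÷ 5 = 1 remainder 3
1 ÷ 5 = 0 remainder 1
Reading remainders bottom-up:
= 132334


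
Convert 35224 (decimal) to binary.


Divide by 2 repeatedly:
35224 ÷ 2 = 17612 remainder 0
17612 ÷ 2 = 8806 remainder 0
8806 ÷ 2 = 4403 remainder 0
4403 ÷ 2 = 2201 remainder 1
2201 ÷ 2 = 1100 remainder 1
1100 ÷ 2 = 550 remainder 0
550 ÷ 2 = 275 remainder 0
275 ÷ 2 = 137 remainder 1
137 ÷ 2 = 68 remainder 1
68 ÷ 2 = 34 remainder 0
34 ÷ 2 = 17 remainder 0
17 ÷ 2 = 8 remainder 1
8 ÷ 2 = 4 remainder 0
4 ÷ 2 = 2 remainder 0
2 ÷ 2 = 1 remainder 0
1 ÷ 2 = 0 remainder 1
Reading remainders bottom-up:
= 1000100110011000


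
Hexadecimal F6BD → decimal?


Positional values:
Position 0: D × 16^0 = 13 × 1 = 13
Position 1: B × 16^1 = 11 × 16 = 176
Position 2: 6 × 16^2 = 6 × 256 = 1536
Position 3: F × 16^3 = 15 × 4096 = 61440
Sum = 13 + 176 + 1536 + 61440
= 63165


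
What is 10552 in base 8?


Divide by 8 repeatedly:
10552 ÷ 8 = 1319 remainder 0
1319 ÷ 8 = 164 remainder 7
164 ÷ 8 = 20 remainder 4
20 ÷ 8 = 2 remainder 4
2 ÷ 8 = 0 remainder 2
Reading remainders bottom-up:
= 0o24470


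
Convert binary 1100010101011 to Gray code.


Binary: 1100010101011
Gray code: G = B XOR (B >> 1)
B >> 1 = 0110001010101
1100010101011 XOR 0110001010101:
  1 XOR 0 = 1
  1 XOR 1 = 0
  0 XOR 1 = 1
  0 XOR 0 = 0
  0 XOR 0 = 0
  1 XOR 0 = 1
  0 XOR 1 = 1
  1 XOR 0 = 1
  0 XOR 1 = 1
  1 XOR 0 = 1
  0 XOR 1 = 1
  1 XOR 0 = 1
  1 XOR 1 = 0
= 1010011111110


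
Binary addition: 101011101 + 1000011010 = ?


Align and add column by column (LSB to MSB, carry propagating):
  00101011101
+ 01000011010
  -----------
  col 0: 1 + 0 + 0 (carry in) = 1 → bit 1, carry out 0
  col 1: 0 + 1 + 0 (carry in) = 1 → bit 1, carry out 0
  col 2: 1 + 0 + 0 (carry in) = 1 → bit 1, carry out 0
  col 3: 1 + 1 + 0 (carry in) = 2 → bit 0, carry out 1
  col 4: 1 + 1 + 1 (carry in) = 3 → bit 1, carry out 1
  col 5: 0 + 0 + 1 (carry in) = 1 → bit 1, carry out 0
  col 6: 1 + 0 + 0 (carry in) = 1 → bit 1, carry out 0
  col 7: 0 + 0 + 0 (carry in) = 0 → bit 0, carry out 0
  col 8: 1 + 0 + 0 (carry in) = 1 → bit 1, carry out 0
  col 9: 0 + 1 + 0 (carry in) = 1 → bit 1, carry out 0
  col 10: 0 + 0 + 0 (carry in) = 0 → bit 0, carry out 0
Reading bits MSB→LSB: 01101110111
Strip leading zeros: 1101110111
= 1101110111


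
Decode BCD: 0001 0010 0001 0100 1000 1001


Each 4-bit group → digit:
  0001 → 1
  0010 → 2
  0001 → 1
  0100 → 4
  1000 → 8
  1001 → 9
= 121489


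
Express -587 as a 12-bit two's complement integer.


Original: 001001001011
Step 1 - Invert all bits: 110110110100
Step 2 - Add 1: 110110110100 + 1
= 110110110101 (represents -587)


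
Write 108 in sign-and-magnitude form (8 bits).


Sign bit: 0 (positive)
Magnitude: 108 = 1101100
= 01101100


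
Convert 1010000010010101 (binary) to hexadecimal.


Group into 4-bit nibbles: 1010000010010101
  1010 = A
  0000 = 0
  1001 = 9
  0101 = 5
= 0xA095


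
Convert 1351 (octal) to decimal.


Positional values:
Position 0: 1 × 8^0 = 1
Position 1: 5 × 8^1 = 40
Position 2: 3 × 8^2 = 192
Position 3: 1 × 8^3 = 512
Sum = 1 + 40 + 192 + 512
= 745


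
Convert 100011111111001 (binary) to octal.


Group into 3-bit groups: 100011111111001
  100 = 4
  011 = 3
  111 = 7
  111 = 7
  001 = 1
= 0o43771


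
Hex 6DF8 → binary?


Each hex digit → 4 binary bits:
  6 = 0110
  D = 1101
  F = 1111
  8 = 1000
Concatenate: 0110 1101 1111 1000
= 0110110111111000


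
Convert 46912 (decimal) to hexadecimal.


Divide by 16 repeatedly:
46912 ÷ 16 = 2932 remainder 0 (0)
2932 ÷ 16 = 183 remainder 4 (4)
183 ÷ 16 = 11 remainder 7 (7)
11 ÷ 16 = 0 remainder 11 (B)
Reading remainders bottom-up:
= 0xB740


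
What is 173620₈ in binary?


Each octal digit → 3 binary bits:
  1 = 001
  7 = 111
  3 = 011
  6 = 110
  2 = 010
  0 = 000
Concatenate: 001 111 011 110 010 000
= 001111011110010000


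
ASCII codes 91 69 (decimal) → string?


Codes (decimal): 91 69
Per-code ASCII lookup:
  91  (special character) → '['
  69  (range 65-90: uppercase, 69 - 65 = 4) → 'E'
= '[E'


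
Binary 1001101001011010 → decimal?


Positional values:
Bit 1: 1 × 2^1 = 2
Bit 3: 1 × 2^3 = 8
Bit 4: 1 × 2^4 = 16
Bit 6: 1 × 2^6 = 64
Bit 9: 1 × 2^9 = 512
Bit 11: 1 × 2^11 = 2048
Bit 12: 1 × 2^12 = 4096
Bit 15: 1 × 2^15 = 32768
Sum = 2 + 8 + 16 + 64 + 512 + 2048 + 4096 + 32768
= 39514


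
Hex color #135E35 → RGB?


Hex: #135E35
R = 13₁₆ = 19
G = 5E₁₆ = 94
B = 35₁₆ = 53
= RGB(19, 94, 53)


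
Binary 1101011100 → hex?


Group into 4-bit nibbles: 001101011100
  0011 = 3
  0101 = 5
  1100 = C
= 0x35C


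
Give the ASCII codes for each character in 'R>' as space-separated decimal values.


String: 'R>'  (2 characters)
Per-character ASCII lookup:
  'R': uppercase starts at 65: 'R' = 65 + 17 = 82
  '>': special character: '>' = 62
= 82 62


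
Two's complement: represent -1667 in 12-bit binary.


Original: 011010000011
Step 1 - Invert all bits: 100101111100
Step 2 - Add 1: 100101111100 + 1
= 100101111101 (represents -1667)


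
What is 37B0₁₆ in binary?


Each hex digit → 4 binary bits:
  3 = 0011
  7 = 0111
  B = 1011
  0 = 0000
Concatenate: 0011 0111 1011 0000
= 0011011110110000


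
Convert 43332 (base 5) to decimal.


Positional values (base 5):
  2 × 5^0 = 2 × 1 = 2
  3 × 5^1 = 3 × 5 = 15
  3 × 5^2 = 3 × 25 = 75
  3 × 5^3 = 3 × 125 = 375
  4 × 5^4 = 4 × 625 = 2500
Sum = 2 + 15 + 75 + 375 + 2500
= 2967


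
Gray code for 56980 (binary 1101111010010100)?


Binary: 1101111010010100
Gray code: G = B XOR (B >> 1)
B >> 1 = 0110111101001010
1101111010010100 XOR 0110111101001010:
  1 XOR 0 = 1
  1 XOR 1 = 0
  0 XOR 1 = 1
  1 XOR 0 = 1
  1 XOR 1 = 0
  1 XOR 1 = 0
  1 XOR 1 = 0
  0 XOR 1 = 1
  1 XOR 0 = 1
  0 XOR 1 = 1
  0 XOR 0 = 0
  1 XOR 0 = 1
  0 XOR 1 = 1
  1 XOR 0 = 1
  0 XOR 1 = 1
  0 XOR 0 = 0
= 1011000111011110


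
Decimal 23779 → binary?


Divide by 2 repeatedly:
23779 ÷ 2 = 11889 remainder 1
11889 ÷ 2 = 5944 remainder 1
5944 ÷ 2 = 2972 remainder 0
2972 ÷ 2 = 1486 remainder 0
1486 ÷ 2 = 743 remainder 0
743 ÷ 2 = 371 remainder 1
371 ÷ 2 = 185 remainder 1
185 ÷ 2 = 92 remainder 1
92 ÷ 2 = 46 remainder 0
46 ÷ 2 = 23 remainder 0
23 ÷ 2 = 11 remainder 1
11 ÷ 2 = 5 remainder 1
5 ÷ 2 = 2 remainder 1
2 ÷ 2 = 1 remainder 0
1 ÷ 2 = 0 remainder 1
Reading remainders bottom-up:
= 101110011100011


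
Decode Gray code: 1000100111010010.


Gray code: 1000100111010010
MSB stays the same: 1
Each subsequent bit = prev_binary XOR current_gray:
  B[1] = 1 XOR 0 = 1
  B[2] = 1 XOR 0 = 1
  B[3] = 1 XOR 0 = 1
  B[4] = 1 XOR 1 = 0
  B[5] = 0 XOR 0 = 0
  B[6] = 0 XOR 0 = 0
  B[7] = 0 XOR 1 = 1
  B[8] = 1 XOR 1 = 0
  B[9] = 0 XOR 1 = 1
  B[10] = 1 XOR 0 = 1
  B[11] = 1 XOR 1 = 0
  B[12] = 0 XOR 0 = 0
  B[13] = 0 XOR 0 = 0
  B[14] = 0 XOR 1 = 1
  B[15] = 1 XOR 0 = 1
= 1111000101100011 (61795 decimal)


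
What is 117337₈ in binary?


Each octal digit → 3 binary bits:
  1 = 001
  1 = 001
  7 = 111
  3 = 011
  3 = 011
  7 = 111
Concatenate: 001 001 111 011 011 111
= 001001111011011111


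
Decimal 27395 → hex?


Divide by 16 repeatedly:
27395 ÷ 16 = 1712 remainder 3 (3)
1712 ÷ 16 = 107 remainder 0 (0)
107 ÷ 16 = 6 remainder 11 (B)
6 ÷ 16 = 0 remainder 6 (6)
Reading remainders bottom-up:
= 0x6B03


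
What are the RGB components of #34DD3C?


Hex: #34DD3C
R = 34₁₆ = 52
G = DD₁₆ = 221
B = 3C₁₆ = 60
= RGB(52, 221, 60)


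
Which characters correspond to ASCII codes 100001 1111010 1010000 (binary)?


Codes (binary): 100001 1111010 1010000
Per-code ASCII lookup:
  100001 = 33  (special character) → '!'
  1111010 = 122  (range 97-122: lowercase, 122 - 97 = 25) → 'z'
  1010000 = 80  (range 65-90: uppercase, 80 - 65 = 15) → 'P'
= '!zP'


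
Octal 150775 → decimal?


Positional values:
Position 0: 5 × 8^0 = 5
Position 1: 7 × 8^1 = 56
Position 2: 7 × 8^2 = 448
Position 3: 0 × 8^3 = 0
Position 4: 5 × 8^4 = 20480
Position 5: 1 × 8^5 = 32768
Sum = 5 + 56 + 448 + 0 + 20480 + 32768
= 53757


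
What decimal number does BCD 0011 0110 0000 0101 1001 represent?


Each 4-bit group → digit:
  0011 → 3
  0110 → 6
  0000 → 0
  0101 → 5
  1001 → 9
= 36059


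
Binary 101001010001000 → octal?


Group into 3-bit groups: 101001010001000
  101 = 5
  001 = 1
  010 = 2
  001 = 1
  000 = 0
= 0o51210


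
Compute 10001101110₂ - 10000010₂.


Align and subtract column by column (LSB to MSB, borrowing when needed):
  10001101110
- 00010000010
  -----------
  col 0: (0 - 0 borrow-in) - 0 → 0 - 0 = 0, borrow out 0
  col 1: (1 - 0 borrow-in) - 1 → 1 - 1 = 0, borrow out 0
  col 2: (1 - 0 borrow-in) - 0 → 1 - 0 = 1, borrow out 0
  col 3: (1 - 0 borrow-in) - 0 → 1 - 0 = 1, borrow out 0
  col 4: (0 - 0 borrow-in) - 0 → 0 - 0 = 0, borrow out 0
  col 5: (1 - 0 borrow-in) - 0 → 1 - 0 = 1, borrow out 0
  col 6: (1 - 0 borrow-in) - 0 → 1 - 0 = 1, borrow out 0
  col 7: (0 - 0 borrow-in) - 1 → borrow from next column: (0+2) - 1 = 1, borrow out 1
  col 8: (0 - 1 borrow-in) - 0 → borrow from next column: (-1+2) - 0 = 1, borrow out 1
  col 9: (0 - 1 borrow-in) - 0 → borrow from next column: (-1+2) - 0 = 1, borrow out 1
  col 10: (1 - 1 borrow-in) - 0 → 0 - 0 = 0, borrow out 0
Reading bits MSB→LSB: 01111101100
Strip leading zeros: 1111101100
= 1111101100


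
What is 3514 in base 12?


Divide by 12 repeatedly:
3514 ÷ 12 = 292 remainder 10
292 ÷ 12 = 24 remainder 4
24 ÷ 12 = 2 remainder 0
2 ÷ 12 = 0 remainder 2
Reading remainders bottom-up:
= 204A


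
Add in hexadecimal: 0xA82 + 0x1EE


Align and add column by column (LSB to MSB, each column mod 16 with carry):
  0A82
+ 01EE
  ----
  col 0: 2(2) + E(14) + 0 (carry in) = 16 → 0(0), carry out 1
  col 1: 8(8) + E(14) + 1 (carry in) = 23 → 7(7), carry out 1
  col 2: A(10) + 1(1) + 1 (carry in) = 12 → C(12), carry out 0
  col 3: 0(0) + 0(0) + 0 (carry in) = 0 → 0(0), carry out 0
Reading digits MSB→LSB: 0C70
Strip leading zeros: C70
= 0xC70


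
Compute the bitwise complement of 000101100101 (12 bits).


Original: 000101100101
Invert all bits:
  bit 0: 0 → 1
  bit 1: 0 → 1
  bit 2: 0 → 1
  bit 3: 1 → 0
  bit 4: 0 → 1
  bit 5: 1 → 0
  bit 6: 1 → 0
  bit 7: 0 → 1
  bit 8: 0 → 1
  bit 9: 1 → 0
  bit 10: 0 → 1
  bit 11: 1 → 0
= 111010011010


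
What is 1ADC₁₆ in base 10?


Positional values:
Position 0: C × 16^0 = 12 × 1 = 12
Position 1: D × 16^1 = 13 × 16 = 208
Position 2: A × 16^2 = 10 × 256 = 2560
Position 3: 1 × 16^3 = 1 × 4096 = 4096
Sum = 12 + 208 + 2560 + 4096
= 6876


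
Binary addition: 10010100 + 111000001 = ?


Align and add column by column (LSB to MSB, carry propagating):
  0010010100
+ 0111000001
  ----------
  col 0: 0 + 1 + 0 (carry in) = 1 → bit 1, carry out 0
  col 1: 0 + 0 + 0 (carry in) = 0 → bit 0, carry out 0
  col 2: 1 + 0 + 0 (carry in) = 1 → bit 1, carry out 0
  col 3: 0 + 0 + 0 (carry in) = 0 → bit 0, carry out 0
  col 4: 1 + 0 + 0 (carry in) = 1 → bit 1, carry out 0
  col 5: 0 + 0 + 0 (carry in) = 0 → bit 0, carry out 0
  col 6: 0 + 1 + 0 (carry in) = 1 → bit 1, carry out 0
  col 7: 1 + 1 + 0 (carry in) = 2 → bit 0, carry out 1
  col 8: 0 + 1 + 1 (carry in) = 2 → bit 0, carry out 1
  col 9: 0 + 0 + 1 (carry in) = 1 → bit 1, carry out 0
Reading bits MSB→LSB: 1001010101
Strip leading zeros: 1001010101
= 1001010101


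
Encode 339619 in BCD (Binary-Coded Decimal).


Each digit → 4-bit binary:
  3 → 0011
  3 → 0011
  9 → 1001
  6 → 0110
  1 → 0001
  9 → 1001
= 0011 0011 1001 0110 0001 1001


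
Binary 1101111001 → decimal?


Positional values:
Bit 0: 1 × 2^0 = 1
Bit 3: 1 × 2^3 = 8
Bit 4: 1 × 2^4 = 16
Bit 5: 1 × 2^5 = 32
Bit 6: 1 × 2^6 = 64
Bit 8: 1 × 2^8 = 256
Bit 9: 1 × 2^9 = 512
Sum = 1 + 8 + 16 + 32 + 64 + 256 + 512
= 889


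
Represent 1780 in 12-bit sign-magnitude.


Sign bit: 0 (positive)
Magnitude: 1780 = 11011110100
= 011011110100


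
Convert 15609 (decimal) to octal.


Divide by 8 repeatedly:
15609 ÷ 8 = 1951 remainder 1
1951 ÷ 8 = 243 remainder 7
243 ÷ 8 = 30 remainder 3
30 ÷ 8 = 3 remainder 6
3 ÷ 8 = 0 remainder 3
Reading remainders bottom-up:
= 0o36371


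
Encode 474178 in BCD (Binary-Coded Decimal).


Each digit → 4-bit binary:
  4 → 0100
  7 → 0111
  4 → 0100
  1 → 0001
  7 → 0111
  8 → 1000
= 0100 0111 0100 0001 0111 1000


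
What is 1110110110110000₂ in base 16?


Group into 4-bit nibbles: 1110110110110000
  1110 = E
  1101 = D
  1011 = B
  0000 = 0
= 0xEDB0


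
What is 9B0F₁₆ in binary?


Each hex digit → 4 binary bits:
  9 = 1001
  B = 1011
  0 = 0000
  F = 1111
Concatenate: 1001 1011 0000 1111
= 1001101100001111


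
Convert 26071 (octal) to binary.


Each octal digit → 3 binary bits:
  2 = 010
  6 = 110
  0 = 000
  7 = 111
  1 = 001
Concatenate: 010 110 000 111 001
= 010110000111001


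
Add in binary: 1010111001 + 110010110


Align and add column by column (LSB to MSB, carry propagating):
  01010111001
+ 00110010110
  -----------
  col 0: 1 + 0 + 0 (carry in) = 1 → bit 1, carry out 0
  col 1: 0 + 1 + 0 (carry in) = 1 → bit 1, carry out 0
  col 2: 0 + 1 + 0 (carry in) = 1 → bit 1, carry out 0
  col 3: 1 + 0 + 0 (carry in) = 1 → bit 1, carry out 0
  col 4: 1 + 1 + 0 (carry in) = 2 → bit 0, carry out 1
  col 5: 1 + 0 + 1 (carry in) = 2 → bit 0, carry out 1
  col 6: 0 + 0 + 1 (carry in) = 1 → bit 1, carry out 0
  col 7: 1 + 1 + 0 (carry in) = 2 → bit 0, carry out 1
  col 8: 0 + 1 + 1 (carry in) = 2 → bit 0, carry out 1
  col 9: 1 + 0 + 1 (carry in) = 2 → bit 0, carry out 1
  col 10: 0 + 0 + 1 (carry in) = 1 → bit 1, carry out 0
Reading bits MSB→LSB: 10001001111
Strip leading zeros: 10001001111
= 10001001111


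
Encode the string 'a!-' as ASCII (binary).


String: 'a!-'  (3 characters)
Per-character ASCII lookup:
  'a': lowercase starts at 97: 'a' = 97 + 0 = 97 → 1100001
  '!': special character: '!' = 33 → 100001
  '-': special character: '-' = 45 → 101101
= 1100001 100001 101101


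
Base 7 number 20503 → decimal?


Positional values (base 7):
  3 × 7^0 = 3 × 1 = 3
  0 × 7^1 = 0 × 7 = 0
  5 × 7^2 = 5 × 49 = 245
  0 × 7^3 = 0 × 343 = 0
  2 × 7^4 = 2 × 2401 = 4802
Sum = 3 + 0 + 245 + 0 + 4802
= 5050


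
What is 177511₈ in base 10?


Positional values:
Position 0: 1 × 8^0 = 1
Position 1: 1 × 8^1 = 8
Position 2: 5 × 8^2 = 320
Position 3: 7 × 8^3 = 3584
Position 4: 7 × 8^4 = 28672
Position 5: 1 × 8^5 = 32768
Sum = 1 + 8 + 320 + 3584 + 28672 + 32768
= 65353


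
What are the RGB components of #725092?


Hex: #725092
R = 72₁₆ = 114
G = 50₁₆ = 80
B = 92₁₆ = 146
= RGB(114, 80, 146)


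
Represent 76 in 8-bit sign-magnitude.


Sign bit: 0 (positive)
Magnitude: 76 = 1001100
= 01001100


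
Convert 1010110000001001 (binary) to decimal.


Positional values:
Bit 0: 1 × 2^0 = 1
Bit 3: 1 × 2^3 = 8
Bit 10: 1 × 2^10 = 1024
Bit 11: 1 × 2^11 = 2048
Bit 13: 1 × 2^13 = 8192
Bit 15: 1 × 2^15 = 32768
Sum = 1 + 8 + 1024 + 2048 + 8192 + 32768
= 44041


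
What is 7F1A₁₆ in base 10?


Positional values:
Position 0: A × 16^0 = 10 × 1 = 10
Position 1: 1 × 16^1 = 1 × 16 = 16
Position 2: F × 16^2 = 15 × 256 = 3840
Position 3: 7 × 16^3 = 7 × 4096 = 28672
Sum = 10 + 16 + 3840 + 28672
= 32538


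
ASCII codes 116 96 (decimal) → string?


Codes (decimal): 116 96
Per-code ASCII lookup:
  116  (range 97-122: lowercase, 116 - 97 = 19) → 't'
  96  (special character) → '`'
= 't`'


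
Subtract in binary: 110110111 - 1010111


Align and subtract column by column (LSB to MSB, borrowing when needed):
  110110111
- 001010111
  ---------
  col 0: (1 - 0 borrow-in) - 1 → 1 - 1 = 0, borrow out 0
  col 1: (1 - 0 borrow-in) - 1 → 1 - 1 = 0, borrow out 0
  col 2: (1 - 0 borrow-in) - 1 → 1 - 1 = 0, borrow out 0
  col 3: (0 - 0 borrow-in) - 0 → 0 - 0 = 0, borrow out 0
  col 4: (1 - 0 borrow-in) - 1 → 1 - 1 = 0, borrow out 0
  col 5: (1 - 0 borrow-in) - 0 → 1 - 0 = 1, borrow out 0
  col 6: (0 - 0 borrow-in) - 1 → borrow from next column: (0+2) - 1 = 1, borrow out 1
  col 7: (1 - 1 borrow-in) - 0 → 0 - 0 = 0, borrow out 0
  col 8: (1 - 0 borrow-in) - 0 → 1 - 0 = 1, borrow out 0
Reading bits MSB→LSB: 101100000
Strip leading zeros: 101100000
= 101100000


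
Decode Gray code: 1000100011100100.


Gray code: 1000100011100100
MSB stays the same: 1
Each subsequent bit = prev_binary XOR current_gray:
  B[1] = 1 XOR 0 = 1
  B[2] = 1 XOR 0 = 1
  B[3] = 1 XOR 0 = 1
  B[4] = 1 XOR 1 = 0
  B[5] = 0 XOR 0 = 0
  B[6] = 0 XOR 0 = 0
  B[7] = 0 XOR 0 = 0
  B[8] = 0 XOR 1 = 1
  B[9] = 1 XOR 1 = 0
  B[10] = 0 XOR 1 = 1
  B[11] = 1 XOR 0 = 1
  B[12] = 1 XOR 0 = 1
  B[13] = 1 XOR 1 = 0
  B[14] = 0 XOR 0 = 0
  B[15] = 0 XOR 0 = 0
= 1111000010111000 (61624 decimal)


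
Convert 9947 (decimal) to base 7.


Divide by 7 repeatedly:
9947 ÷ 7 = 1421 remainder 0
1421 ÷ 7 = 203 remainder 0
203 ÷ 7 = 29 remainder 0
29 ÷ 7 = 4 remainder 1
4 ÷ 7 = 0 remainder 4
Reading remainders bottom-up:
= 41000


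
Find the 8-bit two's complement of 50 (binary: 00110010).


Original: 00110010
Step 1 - Invert all bits: 11001101
Step 2 - Add 1: 11001101 + 1
= 11001110 (represents -50)


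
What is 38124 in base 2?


Divide by 2 repeatedly:
38124 ÷ 2 = 19062 remainder 0
19062 ÷ 2 = 9531 remainder 0
9531 ÷ 2 = 4765 remainder 1
4765 ÷ 2 = 2382 remainder 1
2382 ÷ 2 = 1191 remainder 0
1191 ÷ 2 = 595 remainder 1
595 ÷ 2 = 297 remainder 1
297 ÷ 2 = 148 remainder 1
148 ÷ 2 = 74 remainder 0
74 ÷ 2 = 37 remainder 0
37 ÷ 2 = 18 remainder 1
18 ÷ 2 = 9 remainder 0
9 ÷ 2 = 4 remainder 1
4 ÷ 2 = 2 remainder 0
2 ÷ 2 = 1 remainder 0
1 ÷ 2 = 0 remainder 1
Reading remainders bottom-up:
= 1001010011101100


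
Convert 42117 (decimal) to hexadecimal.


Divide by 16 repeatedly:
42117 ÷ 16 = 2632 remainder 5 (5)
2632 ÷ 16 = 164 remainder 8 (8)
164 ÷ 16 = 10 remainder 4 (4)
10 ÷ 16 = 0 remainder 10 (A)
Reading remainders bottom-up:
= 0xA485


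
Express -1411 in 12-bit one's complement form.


Original: 010110000011
Invert all bits:
  bit 0: 0 → 1
  bit 1: 1 → 0
  bit 2: 0 → 1
  bit 3: 1 → 0
  bit 4: 1 → 0
  bit 5: 0 → 1
  bit 6: 0 → 1
  bit 7: 0 → 1
  bit 8: 0 → 1
  bit 9: 0 → 1
  bit 10: 1 → 0
  bit 11: 1 → 0
= 101001111100


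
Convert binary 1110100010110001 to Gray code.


Binary: 1110100010110001
Gray code: G = B XOR (B >> 1)
B >> 1 = 0111010001011000
1110100010110001 XOR 0111010001011000:
  1 XOR 0 = 1
  1 XOR 1 = 0
  1 XOR 1 = 0
  0 XOR 1 = 1
  1 XOR 0 = 1
  0 XOR 1 = 1
  0 XOR 0 = 0
  0 XOR 0 = 0
  1 XOR 0 = 1
  0 XOR 1 = 1
  1 XOR 0 = 1
  1 XOR 1 = 0
  0 XOR 1 = 1
  0 XOR 0 = 0
  0 XOR 0 = 0
  1 XOR 0 = 1
= 1001110011101001


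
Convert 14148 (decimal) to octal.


Divide by 8 repeatedly:
14148 ÷ 8 = 1768 remainder 4
1768 ÷ 8 = 221 remainder 0
221 ÷ 8 = 27 remainder 5
27 ÷ 8 = 3 remainder 3
3 ÷ 8 = 0 remainder 3
Reading remainders bottom-up:
= 0o33504


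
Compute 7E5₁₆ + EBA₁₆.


Align and add column by column (LSB to MSB, each column mod 16 with carry):
  07E5
+ 0EBA
  ----
  col 0: 5(5) + A(10) + 0 (carry in) = 15 → F(15), carry out 0
  col 1: E(14) + B(11) + 0 (carry in) = 25 → 9(9), carry out 1
  col 2: 7(7) + E(14) + 1 (carry in) = 22 → 6(6), carry out 1
  col 3: 0(0) + 0(0) + 1 (carry in) = 1 → 1(1), carry out 0
Reading digits MSB→LSB: 169F
Strip leading zeros: 169F
= 0x169F


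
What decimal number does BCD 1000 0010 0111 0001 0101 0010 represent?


Each 4-bit group → digit:
  1000 → 8
  0010 → 2
  0111 → 7
  0001 → 1
  0101 → 5
  0010 → 2
= 827152


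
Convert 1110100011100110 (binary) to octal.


Group into 3-bit groups: 001110100011100110
  001 = 1
  110 = 6
  100 = 4
  011 = 3
  100 = 4
  110 = 6
= 0o164346


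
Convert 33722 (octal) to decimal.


Positional values:
Position 0: 2 × 8^0 = 2
Position 1: 2 × 8^1 = 16
Position 2: 7 × 8^2 = 448
Position 3: 3 × 8^3 = 1536
Position 4: 3 × 8^4 = 12288
Sum = 2 + 16 + 448 + 1536 + 12288
= 14290


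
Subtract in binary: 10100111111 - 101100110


Align and subtract column by column (LSB to MSB, borrowing when needed):
  10100111111
- 00101100110
  -----------
  col 0: (1 - 0 borrow-in) - 0 → 1 - 0 = 1, borrow out 0
  col 1: (1 - 0 borrow-in) - 1 → 1 - 1 = 0, borrow out 0
  col 2: (1 - 0 borrow-in) - 1 → 1 - 1 = 0, borrow out 0
  col 3: (1 - 0 borrow-in) - 0 → 1 - 0 = 1, borrow out 0
  col 4: (1 - 0 borrow-in) - 0 → 1 - 0 = 1, borrow out 0
  col 5: (1 - 0 borrow-in) - 1 → 1 - 1 = 0, borrow out 0
  col 6: (0 - 0 borrow-in) - 1 → borrow from next column: (0+2) - 1 = 1, borrow out 1
  col 7: (0 - 1 borrow-in) - 0 → borrow from next column: (-1+2) - 0 = 1, borrow out 1
  col 8: (1 - 1 borrow-in) - 1 → borrow from next column: (0+2) - 1 = 1, borrow out 1
  col 9: (0 - 1 borrow-in) - 0 → borrow from next column: (-1+2) - 0 = 1, borrow out 1
  col 10: (1 - 1 borrow-in) - 0 → 0 - 0 = 0, borrow out 0
Reading bits MSB→LSB: 01111011001
Strip leading zeros: 1111011001
= 1111011001


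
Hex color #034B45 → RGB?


Hex: #034B45
R = 03₁₆ = 3
G = 4B₁₆ = 75
B = 45₁₆ = 69
= RGB(3, 75, 69)


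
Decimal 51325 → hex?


Divide by 16 repeatedly:
51325 ÷ 16 = 3207 remainder 13 (D)
3207 ÷ 16 = 200 remainder 7 (7)
200 ÷ 16 = 12 remainder 8 (8)
12 ÷ 16 = 0 remainder 12 (C)
Reading remainders bottom-up:
= 0xC87D


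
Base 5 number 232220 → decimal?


Positional values (base 5):
  0 × 5^0 = 0 × 1 = 0
  2 × 5^1 = 2 × 5 = 10
  2 × 5^2 = 2 × 25 = 50
  2 × 5^3 = 2 × 125 = 250
  3 × 5^4 = 3 × 625 = 1875
  2 × 5^5 = 2 × 3125 = 6250
Sum = 0 + 10 + 50 + 250 + 1875 + 6250
= 8435


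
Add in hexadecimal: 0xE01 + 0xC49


Align and add column by column (LSB to MSB, each column mod 16 with carry):
  0E01
+ 0C49
  ----
  col 0: 1(1) + 9(9) + 0 (carry in) = 10 → A(10), carry out 0
  col 1: 0(0) + 4(4) + 0 (carry in) = 4 → 4(4), carry out 0
  col 2: E(14) + C(12) + 0 (carry in) = 26 → A(10), carry out 1
  col 3: 0(0) + 0(0) + 1 (carry in) = 1 → 1(1), carry out 0
Reading digits MSB→LSB: 1A4A
Strip leading zeros: 1A4A
= 0x1A4A


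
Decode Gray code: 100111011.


Gray code: 100111011
MSB stays the same: 1
Each subsequent bit = prev_binary XOR current_gray:
  B[1] = 1 XOR 0 = 1
  B[2] = 1 XOR 0 = 1
  B[3] = 1 XOR 1 = 0
  B[4] = 0 XOR 1 = 1
  B[5] = 1 XOR 1 = 0
  B[6] = 0 XOR 0 = 0
  B[7] = 0 XOR 1 = 1
  B[8] = 1 XOR 1 = 0
= 111010010 (466 decimal)


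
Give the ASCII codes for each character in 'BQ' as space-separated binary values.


String: 'BQ'  (2 characters)
Per-character ASCII lookup:
  'B': uppercase starts at 65: 'B' = 65 + 1 = 66 → 1000010
  'Q': uppercase starts at 65: 'Q' = 65 + 16 = 81 → 1010001
= 1000010 1010001


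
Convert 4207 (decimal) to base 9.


Divide by 9 repeatedly:
4207 ÷ 9 = 467 remainder 4
467 ÷ 9 = 51 remainder 8
51 ÷ 9 = 5 remainder 6
5 ÷ 9 = 0 remainder 5
Reading remainders bottom-up:
= 5684


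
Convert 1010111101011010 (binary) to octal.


Group into 3-bit groups: 001010111101011010
  001 = 1
  010 = 2
  111 = 7
  101 = 5
  011 = 3
  010 = 2
= 0o127532


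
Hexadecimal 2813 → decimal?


Positional values:
Position 0: 3 × 16^0 = 3 × 1 = 3
Position 1: 1 × 16^1 = 1 × 16 = 16
Position 2: 8 × 16^2 = 8 × 256 = 2048
Position 3: 2 × 16^3 = 2 × 4096 = 8192
Sum = 3 + 16 + 2048 + 8192
= 10259


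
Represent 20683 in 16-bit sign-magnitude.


Sign bit: 0 (positive)
Magnitude: 20683 = 101000011001011
= 0101000011001011


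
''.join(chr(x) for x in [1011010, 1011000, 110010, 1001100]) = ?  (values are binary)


Codes (binary): 1011010 1011000 110010 1001100
Per-code ASCII lookup:
  1011010 = 90  (range 65-90: uppercase, 90 - 65 = 25) → 'Z'
  1011000 = 88  (range 65-90: uppercase, 88 - 65 = 23) → 'X'
  110010 = 50  (range 48-57: digits, 50 - 48 = 2) → '2'
  1001100 = 76  (range 65-90: uppercase, 76 - 65 = 11) → 'L'
= 'ZX2L'


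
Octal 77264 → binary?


Each octal digit → 3 binary bits:
  7 = 111
  7 = 111
  2 = 010
  6 = 110
  4 = 100
Concatenate: 111 111 010 110 100
= 111111010110100


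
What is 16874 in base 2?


Divide by 2 repeatedly:
16874 ÷ 2 = 8437 remainder 0
8437 ÷ 2 = 4218 remainder 1
4218 ÷ 2 = 2109 remainder 0
2109 ÷ 2 = 1054 remainder 1
1054 ÷ 2 = 527 remainder 0
527 ÷ 2 = 263 remainder 1
263 ÷ 2 = 131 remainder 1
131 ÷ 2 = 65 remainder 1
65 ÷ 2 = 32 remainder 1
32 ÷ 2 = 16 remainder 0
16 ÷ 2 = 8 remainder 0
8 ÷ 2 = 4 remainder 0
4 ÷ 2 = 2 remainder 0
2 ÷ 2 = 1 remainder 0
1 ÷ 2 = 0 remainder 1
Reading remainders bottom-up:
= 100000111101010


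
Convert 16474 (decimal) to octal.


Divide by 8 repeatedly:
16474 ÷ 8 = 2059 remainder 2
2059 ÷ 8 = 257 remainder 3
257 ÷ 8 = 32 remainder 1
32 ÷ 8 = 4 remainder 0
4 ÷ 8 = 0 remainder 4
Reading remainders bottom-up:
= 0o40132


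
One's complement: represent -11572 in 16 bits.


Original: 0010110100110100
Invert all bits:
  bit 0: 0 → 1
  bit 1: 0 → 1
  bit 2: 1 → 0
  bit 3: 0 → 1
  bit 4: 1 → 0
  bit 5: 1 → 0
  bit 6: 0 → 1
  bit 7: 1 → 0
  bit 8: 0 → 1
  bit 9: 0 → 1
  bit 10: 1 → 0
  bit 11: 1 → 0
  bit 12: 0 → 1
  bit 13: 1 → 0
  bit 14: 0 → 1
  bit 15: 0 → 1
= 1101001011001011


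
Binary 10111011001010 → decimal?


Positional values:
Bit 1: 1 × 2^1 = 2
Bit 3: 1 × 2^3 = 8
Bit 6: 1 × 2^6 = 64
Bit 7: 1 × 2^7 = 128
Bit 9: 1 × 2^9 = 512
Bit 10: 1 × 2^10 = 1024
Bit 11: 1 × 2^11 = 2048
Bit 13: 1 × 2^13 = 8192
Sum = 2 + 8 + 64 + 128 + 512 + 1024 + 2048 + 8192
= 11978


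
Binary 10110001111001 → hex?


Group into 4-bit nibbles: 0010110001111001
  0010 = 2
  1100 = C
  0111 = 7
  1001 = 9
= 0x2C79


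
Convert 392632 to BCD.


Each digit → 4-bit binary:
  3 → 0011
  9 → 1001
  2 → 0010
  6 → 0110
  3 → 0011
  2 → 0010
= 0011 1001 0010 0110 0011 0010


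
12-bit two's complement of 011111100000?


Original: 011111100000
Step 1 - Invert all bits: 100000011111
Step 2 - Add 1: 100000011111 + 1
= 100000100000 (represents -2016)


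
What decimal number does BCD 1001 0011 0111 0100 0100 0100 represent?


Each 4-bit group → digit:
  1001 → 9
  0011 → 3
  0111 → 7
  0100 → 4
  0100 → 4
  0100 → 4
= 937444


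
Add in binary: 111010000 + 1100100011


Align and add column by column (LSB to MSB, carry propagating):
  00111010000
+ 01100100011
  -----------
  col 0: 0 + 1 + 0 (carry in) = 1 → bit 1, carry out 0
  col 1: 0 + 1 + 0 (carry in) = 1 → bit 1, carry out 0
  col 2: 0 + 0 + 0 (carry in) = 0 → bit 0, carry out 0
  col 3: 0 + 0 + 0 (carry in) = 0 → bit 0, carry out 0
  col 4: 1 + 0 + 0 (carry in) = 1 → bit 1, carry out 0
  col 5: 0 + 1 + 0 (carry in) = 1 → bit 1, carry out 0
  col 6: 1 + 0 + 0 (carry in) = 1 → bit 1, carry out 0
  col 7: 1 + 0 + 0 (carry in) = 1 → bit 1, carry out 0
  col 8: 1 + 1 + 0 (carry in) = 2 → bit 0, carry out 1
  col 9: 0 + 1 + 1 (carry in) = 2 → bit 0, carry out 1
  col 10: 0 + 0 + 1 (carry in) = 1 → bit 1, carry out 0
Reading bits MSB→LSB: 10011110011
Strip leading zeros: 10011110011
= 10011110011


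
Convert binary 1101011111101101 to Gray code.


Binary: 1101011111101101
Gray code: G = B XOR (B >> 1)
B >> 1 = 0110101111110110
1101011111101101 XOR 0110101111110110:
  1 XOR 0 = 1
  1 XOR 1 = 0
  0 XOR 1 = 1
  1 XOR 0 = 1
  0 XOR 1 = 1
  1 XOR 0 = 1
  1 XOR 1 = 0
  1 XOR 1 = 0
  1 XOR 1 = 0
  1 XOR 1 = 0
  1 XOR 1 = 0
  0 XOR 1 = 1
  1 XOR 0 = 1
  1 XOR 1 = 0
  0 XOR 1 = 1
  1 XOR 0 = 1
= 1011110000011011


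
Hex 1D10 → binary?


Each hex digit → 4 binary bits:
  1 = 0001
  D = 1101
  1 = 0001
  0 = 0000
Concatenate: 0001 1101 0001 0000
= 0001110100010000


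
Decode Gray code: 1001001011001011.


Gray code: 1001001011001011
MSB stays the same: 1
Each subsequent bit = prev_binary XOR current_gray:
  B[1] = 1 XOR 0 = 1
  B[2] = 1 XOR 0 = 1
  B[3] = 1 XOR 1 = 0
  B[4] = 0 XOR 0 = 0
  B[5] = 0 XOR 0 = 0
  B[6] = 0 XOR 1 = 1
  B[7] = 1 XOR 0 = 1
  B[8] = 1 XOR 1 = 0
  B[9] = 0 XOR 1 = 1
  B[10] = 1 XOR 0 = 1
  B[11] = 1 XOR 0 = 1
  B[12] = 1 XOR 1 = 0
  B[13] = 0 XOR 0 = 0
  B[14] = 0 XOR 1 = 1
  B[15] = 1 XOR 1 = 0
= 1110001101110010 (58226 decimal)


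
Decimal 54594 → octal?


Divide by 8 repeatedly:
54594 ÷ 8 = 6824 remainder 2
6824 ÷ 8 = 853 remainder 0
853 ÷ 8 = 106 remainder 5
106 ÷ 8 = 13 remainder 2
13 ÷ 8 = 1 remainder 5
1 ÷ 8 = 0 remainder 1
Reading remainders bottom-up:
= 0o152502


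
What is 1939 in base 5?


Divide by 5 repeatedly:
1939 ÷ 5 = 387 remainder 4
387 ÷ 5 = 77 remainder 2
77 ÷ 5 = 15 remainder 2
15 ÷ 5 = 3 remainder 0
3 ÷ 5 = 0 remainder 3
Reading remainders bottom-up:
= 30224


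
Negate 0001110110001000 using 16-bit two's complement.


Original: 0001110110001000
Step 1 - Invert all bits: 1110001001110111
Step 2 - Add 1: 1110001001110111 + 1
= 1110001001111000 (represents -7560)


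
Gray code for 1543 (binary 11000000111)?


Binary: 11000000111
Gray code: G = B XOR (B >> 1)
B >> 1 = 01100000011
11000000111 XOR 01100000011:
  1 XOR 0 = 1
  1 XOR 1 = 0
  0 XOR 1 = 1
  0 XOR 0 = 0
  0 XOR 0 = 0
  0 XOR 0 = 0
  0 XOR 0 = 0
  0 XOR 0 = 0
  1 XOR 0 = 1
  1 XOR 1 = 0
  1 XOR 1 = 0
= 10100000100


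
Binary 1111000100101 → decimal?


Positional values:
Bit 0: 1 × 2^0 = 1
Bit 2: 1 × 2^2 = 4
Bit 5: 1 × 2^5 = 32
Bit 9: 1 × 2^9 = 512
Bit 10: 1 × 2^10 = 1024
Bit 11: 1 × 2^11 = 2048
Bit 12: 1 × 2^12 = 4096
Sum = 1 + 4 + 32 + 512 + 1024 + 2048 + 4096
= 7717


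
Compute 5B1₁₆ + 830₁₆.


Align and add column by column (LSB to MSB, each column mod 16 with carry):
  05B1
+ 0830
  ----
  col 0: 1(1) + 0(0) + 0 (carry in) = 1 → 1(1), carry out 0
  col 1: B(11) + 3(3) + 0 (carry in) = 14 → E(14), carry out 0
  col 2: 5(5) + 8(8) + 0 (carry in) = 13 → D(13), carry out 0
  col 3: 0(0) + 0(0) + 0 (carry in) = 0 → 0(0), carry out 0
Reading digits MSB→LSB: 0DE1
Strip leading zeros: DE1
= 0xDE1


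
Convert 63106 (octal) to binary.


Each octal digit → 3 binary bits:
  6 = 110
  3 = 011
  1 = 001
  0 = 000
  6 = 110
Concatenate: 110 011 001 000 110
= 110011001000110


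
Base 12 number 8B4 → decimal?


Positional values (base 12):
  4 × 12^0 = 4 × 1 = 4
  B × 12^1 = 11 × 12 = 132
  8 × 12^2 = 8 × 144 = 1152
Sum = 4 + 132 + 1152
= 1288


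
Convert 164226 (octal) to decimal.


Positional values:
Position 0: 6 × 8^0 = 6
Position 1: 2 × 8^1 = 16
Position 2: 2 × 8^2 = 128
Position 3: 4 × 8^3 = 2048
Position 4: 6 × 8^4 = 24576
Position 5: 1 × 8^5 = 32768
Sum = 6 + 16 + 128 + 2048 + 24576 + 32768
= 59542


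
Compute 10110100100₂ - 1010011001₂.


Align and subtract column by column (LSB to MSB, borrowing when needed):
  10110100100
- 01010011001
  -----------
  col 0: (0 - 0 borrow-in) - 1 → borrow from next column: (0+2) - 1 = 1, borrow out 1
  col 1: (0 - 1 borrow-in) - 0 → borrow from next column: (-1+2) - 0 = 1, borrow out 1
  col 2: (1 - 1 borrow-in) - 0 → 0 - 0 = 0, borrow out 0
  col 3: (0 - 0 borrow-in) - 1 → borrow from next column: (0+2) - 1 = 1, borrow out 1
  col 4: (0 - 1 borrow-in) - 1 → borrow from next column: (-1+2) - 1 = 0, borrow out 1
  col 5: (1 - 1 borrow-in) - 0 → 0 - 0 = 0, borrow out 0
  col 6: (0 - 0 borrow-in) - 0 → 0 - 0 = 0, borrow out 0
  col 7: (1 - 0 borrow-in) - 1 → 1 - 1 = 0, borrow out 0
  col 8: (1 - 0 borrow-in) - 0 → 1 - 0 = 1, borrow out 0
  col 9: (0 - 0 borrow-in) - 1 → borrow from next column: (0+2) - 1 = 1, borrow out 1
  col 10: (1 - 1 borrow-in) - 0 → 0 - 0 = 0, borrow out 0
Reading bits MSB→LSB: 01100001011
Strip leading zeros: 1100001011
= 1100001011


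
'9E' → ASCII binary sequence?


String: '9E'  (2 characters)
Per-character ASCII lookup:
  '9': digits start at 48: '9' = 48 + 9 = 57 → 111001
  'E': uppercase starts at 65: 'E' = 65 + 4 = 69 → 1000101
= 111001 1000101


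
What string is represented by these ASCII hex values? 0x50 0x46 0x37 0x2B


Codes (hex): 0x50 0x46 0x37 0x2B
Per-code ASCII lookup:
  0x50 = 80  (range 65-90: uppercase, 80 - 65 = 15) → 'P'
  0x46 = 70  (range 65-90: uppercase, 70 - 65 = 5) → 'F'
  0x37 = 55  (range 48-57: digits, 55 - 48 = 7) → '7'
  0x2B = 43  (special character) → '+'
= 'PF7+'


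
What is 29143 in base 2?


Divide by 2 repeatedly:
29143 ÷ 2 = 14571 remainder 1
14571 ÷ 2 = 7285 remainder 1
7285 ÷ 2 = 3642 remainder 1
3642 ÷ 2 = 1821 remainder 0
1821 ÷ 2 = 910 remainder 1
910 ÷ 2 = 455 remainder 0
455 ÷ 2 = 227 remainder 1
227 ÷ 2 = 113 remainder 1
113 ÷ 2 = 56 remainder 1
56 ÷ 2 = 28 remainder 0
28 ÷ 2 = 14 remainder 0
14 ÷ 2 = 7 remainder 0
7 ÷ 2 = 3 remainder 1
3 ÷ 2 = 1 remainder 1
1 ÷ 2 = 0 remainder 1
Reading remainders bottom-up:
= 111000111010111


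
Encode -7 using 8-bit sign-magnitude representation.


Sign bit: 1 (negative)
Magnitude: 7 = 0000111
= 10000111


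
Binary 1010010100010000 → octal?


Group into 3-bit groups: 001010010100010000
  001 = 1
  010 = 2
  010 = 2
  100 = 4
  010 = 2
  000 = 0
= 0o122420
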